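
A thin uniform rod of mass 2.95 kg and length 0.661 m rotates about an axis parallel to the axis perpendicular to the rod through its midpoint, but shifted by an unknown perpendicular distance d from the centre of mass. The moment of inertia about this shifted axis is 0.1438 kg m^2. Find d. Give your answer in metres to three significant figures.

About the centre-of-mass axis, I_cm = (1/12)ML² = (1/12)(2.95)(0.661)² = 0.10741 kg m^2.
Parallel axis theorem: I = I_cm + Md², so Md² = 0.1438 − 0.10741 = 0.03639 kg m^2.
d = √(0.03639 / 2.95) = 0.11107 m.

0.111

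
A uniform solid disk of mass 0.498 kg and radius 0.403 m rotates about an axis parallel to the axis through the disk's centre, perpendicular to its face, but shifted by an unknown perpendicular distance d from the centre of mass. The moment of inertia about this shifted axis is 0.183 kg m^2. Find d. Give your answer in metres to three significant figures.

0.535

About the centre-of-mass axis, I_cm = (1/2)MR² = (1/2)(0.498)(0.403)² = 0.04044 kg m^2.
Parallel axis theorem: I = I_cm + Md², so Md² = 0.183 − 0.04044 = 0.14256 kg m^2.
d = √(0.14256 / 0.498) = 0.53504 m.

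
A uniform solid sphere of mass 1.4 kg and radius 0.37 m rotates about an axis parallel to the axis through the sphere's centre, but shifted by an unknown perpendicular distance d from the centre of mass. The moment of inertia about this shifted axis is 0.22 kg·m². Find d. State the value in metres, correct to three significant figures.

0.320

About the centre-of-mass axis, I_cm = (2/5)MR² = (2/5)(1.4)(0.37)² = 0.076664 kg·m².
Parallel axis theorem: I = I_cm + Md², so Md² = 0.22 − 0.076664 = 0.14334 kg·m².
d = √(0.14334 / 1.4) = 0.31997 m.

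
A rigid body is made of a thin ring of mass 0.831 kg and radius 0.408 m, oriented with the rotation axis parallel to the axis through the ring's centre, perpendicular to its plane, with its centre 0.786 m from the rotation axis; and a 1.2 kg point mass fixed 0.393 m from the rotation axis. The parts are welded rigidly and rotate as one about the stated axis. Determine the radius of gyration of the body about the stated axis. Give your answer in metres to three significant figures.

Thin ring: I_cm = MR² = (0.831)(0.408)² = 0.13833 kg m²; centre at d = 0.786 m, so I = I_cm + Md² gives I = 0.13833 + (0.831)(0.786)² = 0.65172 kg m².
Point mass: I_cm = 0; centre at d = 0.393 m, so I = I_cm + Md² gives I = 0 + (1.2)(0.393)² = 0.18534 kg m².
Total I = 0.83706 kg m²; total mass M = 2.031 kg.
k = √(I/M) = √(0.83706/2.031) = 0.64198 m.

0.642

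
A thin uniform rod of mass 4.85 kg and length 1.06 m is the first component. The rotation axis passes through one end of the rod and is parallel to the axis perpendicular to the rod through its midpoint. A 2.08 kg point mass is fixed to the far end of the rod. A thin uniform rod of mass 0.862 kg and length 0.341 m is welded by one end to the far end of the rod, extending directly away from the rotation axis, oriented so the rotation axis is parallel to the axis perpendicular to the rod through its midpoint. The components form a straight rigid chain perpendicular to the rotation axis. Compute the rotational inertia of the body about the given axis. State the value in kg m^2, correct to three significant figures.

5.47

Thin rod: I_cm = (1/12)ML² = (1/12)(4.85)(1.06)² = 0.45412 kg m^2; centre at d = 0.53 m, so the parallel axis theorem gives I = 0.45412 + (4.85)(0.53)² = 1.8165 kg m^2.
Point mass: I_cm = 0; centre at d = 0.53 + 0.53 = 1.06 m, so the parallel axis theorem gives I = 0 + (2.08)(1.06)² = 2.3371 kg m^2.
Thin rod: I_cm = (1/12)ML² = (1/12)(0.862)(0.341)² = 0.0083529 kg m^2; centre at d = 0.53 + 0.53 + 0.1705 = 1.2305 m, so the parallel axis theorem gives I = 0.0083529 + (0.862)(1.2305)² = 1.3135 kg m^2.
Total I = 1.8165 + 2.3371 + 1.3135 = 5.4671 kg m^2.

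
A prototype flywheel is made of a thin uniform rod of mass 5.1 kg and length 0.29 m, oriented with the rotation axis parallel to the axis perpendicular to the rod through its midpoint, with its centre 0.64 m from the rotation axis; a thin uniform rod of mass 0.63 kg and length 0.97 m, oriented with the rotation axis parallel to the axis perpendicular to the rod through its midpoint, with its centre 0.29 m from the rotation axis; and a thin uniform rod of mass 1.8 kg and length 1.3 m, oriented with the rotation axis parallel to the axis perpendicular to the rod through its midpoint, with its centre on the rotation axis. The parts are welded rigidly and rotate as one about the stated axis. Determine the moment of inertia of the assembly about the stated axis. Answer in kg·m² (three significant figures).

2.48

Thin rod: I_cm = (1/12)ML² = (1/12)(5.1)(0.29)² = 0.035742 kg·m²; centre at d = 0.64 m, so I = I_cm + Md² gives I = 0.035742 + (5.1)(0.64)² = 2.1247 kg·m².
Thin rod: I_cm = (1/12)ML² = (1/12)(0.63)(0.97)² = 0.049397 kg·m²; centre at d = 0.29 m, so I = I_cm + Md² gives I = 0.049397 + (0.63)(0.29)² = 0.10238 kg·m².
Thin rod: I_cm = (1/12)ML² = (1/12)(1.8)(1.3)² = 0.2535 kg·m²; axis through the centre, so I = 0.2535 kg·m².
Total I = 2.1247 + 0.10238 + 0.2535 = 2.4806 kg·m².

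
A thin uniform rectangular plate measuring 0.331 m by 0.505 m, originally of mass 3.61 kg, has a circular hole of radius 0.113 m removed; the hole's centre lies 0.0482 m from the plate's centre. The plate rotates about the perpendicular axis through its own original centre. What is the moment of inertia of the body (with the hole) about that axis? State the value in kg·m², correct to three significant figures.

0.102

Unpierced body about its centre: I₀ = (1/12)M(a²+b²) = (1/12)(3.61)[(0.331)² + (0.505)²] = 0.10968 kg·m².
The removed disk has mass m = M·πr²/(ab) = (3.61)·π(0.113)²/(0.331·0.505) = 0.86635 kg (same uniform areal density).
Its moment of inertia about the rotation axis (parallel-axis theorem): I_hole = (1/2)mr² + md² = (1/2)(0.86635)(0.113)² + (0.86635)(0.0482)² = 0.007544 kg·m².
Treating the hole as negative mass, I = I₀ − I_hole = 0.10968 − 0.007544 = 0.10214 kg·m².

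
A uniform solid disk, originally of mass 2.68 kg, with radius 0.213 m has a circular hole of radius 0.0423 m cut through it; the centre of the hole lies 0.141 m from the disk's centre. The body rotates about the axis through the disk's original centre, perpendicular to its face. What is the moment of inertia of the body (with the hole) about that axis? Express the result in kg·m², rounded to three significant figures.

0.0586

Unpierced body about its centre: I₀ = (1/2)MR² = (1/2)(2.68)(0.213)² = 0.060794 kg·m².
The removed disk has mass m = M·(r/R)² = (2.68)(0.0423/0.213)² = 0.1057 kg (same uniform areal density).
Its moment of inertia about the rotation axis (parallel-axis theorem): I_hole = (1/2)mr² + md² = (1/2)(0.1057)(0.0423)² + (0.1057)(0.141)² = 0.0021959 kg·m².
Treating the hole as negative mass, I = I₀ − I_hole = 0.060794 − 0.0021959 = 0.058599 kg·m².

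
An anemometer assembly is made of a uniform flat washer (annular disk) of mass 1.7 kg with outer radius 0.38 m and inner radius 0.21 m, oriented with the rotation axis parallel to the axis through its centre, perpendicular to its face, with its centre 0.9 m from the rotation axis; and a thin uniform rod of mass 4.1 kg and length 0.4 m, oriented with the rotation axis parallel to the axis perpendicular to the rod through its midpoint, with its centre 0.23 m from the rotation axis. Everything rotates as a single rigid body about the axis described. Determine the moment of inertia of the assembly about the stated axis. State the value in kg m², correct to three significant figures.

1.81

Annular disk: I_cm = (1/2)M(R²+r²) = (1/2)(1.7)[(0.38)² + (0.21)²] = 0.16023 kg m²; centre at d = 0.9 m, so I = I_cm + Md² gives I = 0.16023 + (1.7)(0.9)² = 1.5372 kg m².
Thin rod: I_cm = (1/12)ML² = (1/12)(4.1)(0.4)² = 0.054667 kg m²; centre at d = 0.23 m, so I = I_cm + Md² gives I = 0.054667 + (4.1)(0.23)² = 0.27156 kg m².
Total I = 1.5372 + 0.27156 = 1.8088 kg m².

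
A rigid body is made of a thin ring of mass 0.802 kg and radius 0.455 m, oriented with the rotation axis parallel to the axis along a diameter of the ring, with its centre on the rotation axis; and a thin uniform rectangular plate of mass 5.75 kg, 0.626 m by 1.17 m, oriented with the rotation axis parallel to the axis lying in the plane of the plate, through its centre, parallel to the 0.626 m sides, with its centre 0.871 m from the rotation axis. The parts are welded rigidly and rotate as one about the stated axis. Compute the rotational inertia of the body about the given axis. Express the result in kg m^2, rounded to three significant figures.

Thin ring: I_cm = (1/2)MR² = (1/2)(0.802)(0.455)² = 0.083017 kg m^2; axis through the centre, so I = 0.083017 kg m^2.
Rectangular plate: I_cm = (1/12)Mb² = (1/12)(5.75)(1.17)² = 0.65593 kg m^2; centre at d = 0.871 m, so I = I_cm + Md² gives I = 0.65593 + (5.75)(0.871)² = 5.0181 kg m^2.
Total I = 0.083017 + 5.0181 = 5.1011 kg m^2.

5.10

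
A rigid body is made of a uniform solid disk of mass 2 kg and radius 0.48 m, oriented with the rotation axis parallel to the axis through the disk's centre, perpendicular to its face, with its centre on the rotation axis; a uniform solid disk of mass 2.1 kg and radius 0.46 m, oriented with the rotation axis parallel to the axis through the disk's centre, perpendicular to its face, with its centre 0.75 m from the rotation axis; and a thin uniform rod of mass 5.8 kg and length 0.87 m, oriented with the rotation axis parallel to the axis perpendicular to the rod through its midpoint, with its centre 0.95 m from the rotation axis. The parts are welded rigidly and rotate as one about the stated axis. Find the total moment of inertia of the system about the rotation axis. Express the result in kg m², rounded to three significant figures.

Solid disk: I_cm = (1/2)MR² = (1/2)(2)(0.48)² = 0.2304 kg m²; axis through the centre, so I = 0.2304 kg m².
Solid disk: I_cm = (1/2)MR² = (1/2)(2.1)(0.46)² = 0.22218 kg m²; centre at d = 0.75 m, so the parallel axis theorem gives I = 0.22218 + (2.1)(0.75)² = 1.4034 kg m².
Thin rod: I_cm = (1/12)ML² = (1/12)(5.8)(0.87)² = 0.36583 kg m²; centre at d = 0.95 m, so the parallel axis theorem gives I = 0.36583 + (5.8)(0.95)² = 5.6003 kg m².
Total I = 0.2304 + 1.4034 + 5.6003 = 7.2342 kg m².

7.23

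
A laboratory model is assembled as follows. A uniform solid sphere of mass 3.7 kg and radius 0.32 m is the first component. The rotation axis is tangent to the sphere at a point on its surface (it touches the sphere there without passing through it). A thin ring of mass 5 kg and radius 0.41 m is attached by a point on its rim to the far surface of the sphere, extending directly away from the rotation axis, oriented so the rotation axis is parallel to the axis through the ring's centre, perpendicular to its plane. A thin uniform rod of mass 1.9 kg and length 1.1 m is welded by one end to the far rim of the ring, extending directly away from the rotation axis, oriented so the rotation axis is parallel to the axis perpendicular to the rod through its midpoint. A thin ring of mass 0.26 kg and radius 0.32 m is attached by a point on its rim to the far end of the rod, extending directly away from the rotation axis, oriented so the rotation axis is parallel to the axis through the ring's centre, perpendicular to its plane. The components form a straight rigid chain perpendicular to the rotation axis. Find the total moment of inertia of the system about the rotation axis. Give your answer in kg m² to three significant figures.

Solid sphere: I_cm = (2/5)MR² = (2/5)(3.7)(0.32)² = 0.15155 kg m²; centre at d = 0.32 m, so I = I_cm + Md² gives I = 0.15155 + (3.7)(0.32)² = 0.53043 kg m².
Thin ring: I_cm = MR² = (5)(0.41)² = 0.8405 kg m²; centre at d = 0.32 + 0.32 + 0.41 = 1.05 m, so I = I_cm + Md² gives I = 0.8405 + (5)(1.05)² = 6.353 kg m².
Thin rod: I_cm = (1/12)ML² = (1/12)(1.9)(1.1)² = 0.19158 kg m²; centre at d = 0.32 + 0.32 + 0.41 + 0.41 + 0.55 = 2.01 m, so I = I_cm + Md² gives I = 0.19158 + (1.9)(2.01)² = 7.8678 kg m².
Thin ring: I_cm = MR² = (0.26)(0.32)² = 0.026624 kg m²; centre at d = 0.32 + 0.32 + 0.41 + 0.41 + 0.55 + 0.55 + 0.32 = 2.88 m, so I = I_cm + Md² gives I = 0.026624 + (0.26)(2.88)² = 2.1832 kg m².
Total I = 0.53043 + 6.353 + 7.8678 + 2.1832 = 16.934 kg m².

16.9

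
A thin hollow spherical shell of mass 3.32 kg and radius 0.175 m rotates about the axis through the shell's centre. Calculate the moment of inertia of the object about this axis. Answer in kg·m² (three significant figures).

0.0678

I_cm = (2/3)MR² = (2/3)(3.32)(0.175)² = 0.067783 kg·m²; axis through the centre, so I = 0.067783 kg·m².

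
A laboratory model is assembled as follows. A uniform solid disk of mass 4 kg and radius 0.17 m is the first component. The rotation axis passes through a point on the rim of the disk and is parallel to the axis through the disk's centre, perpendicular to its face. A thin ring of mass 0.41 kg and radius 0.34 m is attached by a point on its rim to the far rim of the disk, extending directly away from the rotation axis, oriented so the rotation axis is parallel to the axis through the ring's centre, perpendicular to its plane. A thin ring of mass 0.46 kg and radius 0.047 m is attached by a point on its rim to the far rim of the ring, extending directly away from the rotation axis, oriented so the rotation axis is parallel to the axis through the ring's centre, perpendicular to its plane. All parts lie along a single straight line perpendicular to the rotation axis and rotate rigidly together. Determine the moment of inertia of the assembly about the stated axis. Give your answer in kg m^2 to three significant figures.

Solid disk: I_cm = (1/2)MR² = (1/2)(4)(0.17)² = 0.0578 kg m^2; centre at d = 0.17 m, so I = I_cm + Md² gives I = 0.0578 + (4)(0.17)² = 0.1734 kg m^2.
Thin ring: I_cm = MR² = (0.41)(0.34)² = 0.047396 kg m^2; centre at d = 0.17 + 0.17 + 0.34 = 0.68 m, so I = I_cm + Md² gives I = 0.047396 + (0.41)(0.68)² = 0.23698 kg m^2.
Thin ring: I_cm = MR² = (0.46)(0.047)² = 0.0010161 kg m^2; centre at d = 0.17 + 0.17 + 0.34 + 0.34 + 0.047 = 1.067 m, so I = I_cm + Md² gives I = 0.0010161 + (0.46)(1.067)² = 0.52472 kg m^2.
Total I = 0.1734 + 0.23698 + 0.52472 = 0.9351 kg m^2.

0.935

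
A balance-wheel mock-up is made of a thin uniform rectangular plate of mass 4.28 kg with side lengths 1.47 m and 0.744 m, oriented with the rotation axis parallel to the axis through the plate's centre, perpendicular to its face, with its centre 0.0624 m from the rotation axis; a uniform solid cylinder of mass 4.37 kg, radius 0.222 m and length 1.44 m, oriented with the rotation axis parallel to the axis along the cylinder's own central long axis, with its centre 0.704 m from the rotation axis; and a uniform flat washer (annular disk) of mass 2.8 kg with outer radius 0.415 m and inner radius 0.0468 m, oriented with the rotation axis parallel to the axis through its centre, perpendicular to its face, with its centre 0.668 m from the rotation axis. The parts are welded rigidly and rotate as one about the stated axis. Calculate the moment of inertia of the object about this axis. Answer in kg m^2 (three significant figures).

Rectangular plate: I_cm = (1/12)M(a²+b²) = (1/12)(4.28)[(1.47)² + (0.744)²] = 0.96815 kg m^2; centre at d = 0.0624 m, so I = I_cm + Md² gives I = 0.96815 + (4.28)(0.0624)² = 0.98481 kg m^2.
Solid cylinder: I_cm = (1/2)MR² = (1/2)(4.37)(0.222)² = 0.10769 kg m^2; centre at d = 0.704 m, so I = I_cm + Md² gives I = 0.10769 + (4.37)(0.704)² = 2.2735 kg m^2.
Annular disk: I_cm = (1/2)M(R²+r²) = (1/2)(2.8)[(0.415)² + (0.0468)²] = 0.24418 kg m^2; centre at d = 0.668 m, so I = I_cm + Md² gives I = 0.24418 + (2.8)(0.668)² = 1.4936 kg m^2.
Total I = 0.98481 + 2.2735 + 1.4936 = 4.752 kg m^2.

4.75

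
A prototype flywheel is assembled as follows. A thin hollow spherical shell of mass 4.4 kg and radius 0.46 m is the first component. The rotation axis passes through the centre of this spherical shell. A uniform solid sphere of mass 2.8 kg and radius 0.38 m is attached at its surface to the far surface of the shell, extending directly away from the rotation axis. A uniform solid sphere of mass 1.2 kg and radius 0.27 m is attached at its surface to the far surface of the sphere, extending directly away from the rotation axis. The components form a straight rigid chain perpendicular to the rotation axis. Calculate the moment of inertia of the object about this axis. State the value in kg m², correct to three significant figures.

Spherical shell: I_cm = (2/3)MR² = (2/3)(4.4)(0.46)² = 0.62069 kg m²; axis through the centre, so I = 0.62069 kg m².
Solid sphere: I_cm = (2/5)MR² = (2/5)(2.8)(0.38)² = 0.16173 kg m²; centre at d = 0.46 + 0.38 = 0.84 m, so the parallel axis theorem gives I = 0.16173 + (2.8)(0.84)² = 2.1374 kg m².
Solid sphere: I_cm = (2/5)MR² = (2/5)(1.2)(0.27)² = 0.034992 kg m²; centre at d = 0.46 + 0.38 + 0.38 + 0.27 = 1.49 m, so the parallel axis theorem gives I = 0.034992 + (1.2)(1.49)² = 2.6991 kg m².
Total I = 0.62069 + 2.1374 + 2.6991 = 5.4572 kg m².

5.46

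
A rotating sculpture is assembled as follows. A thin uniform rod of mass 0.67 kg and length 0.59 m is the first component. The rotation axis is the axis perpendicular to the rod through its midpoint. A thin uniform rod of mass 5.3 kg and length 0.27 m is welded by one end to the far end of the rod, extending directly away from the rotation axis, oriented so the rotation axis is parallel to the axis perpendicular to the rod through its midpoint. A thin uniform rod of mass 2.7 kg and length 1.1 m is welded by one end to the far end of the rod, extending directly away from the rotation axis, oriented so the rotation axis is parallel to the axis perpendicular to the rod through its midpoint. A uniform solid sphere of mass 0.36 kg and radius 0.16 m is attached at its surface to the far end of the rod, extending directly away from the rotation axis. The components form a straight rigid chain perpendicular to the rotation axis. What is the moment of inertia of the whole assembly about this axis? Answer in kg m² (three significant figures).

Thin rod: I_cm = (1/12)ML² = (1/12)(0.67)(0.59)² = 0.019436 kg m²; axis through the centre, so I = 0.019436 kg m².
Thin rod: I_cm = (1/12)ML² = (1/12)(5.3)(0.27)² = 0.032198 kg m²; centre at d = 0.295 + 0.135 = 0.43 m, so I = I_cm + Md² gives I = 0.032198 + (5.3)(0.43)² = 1.0122 kg m².
Thin rod: I_cm = (1/12)ML² = (1/12)(2.7)(1.1)² = 0.27225 kg m²; centre at d = 0.295 + 0.135 + 0.135 + 0.55 = 1.115 m, so I = I_cm + Md² gives I = 0.27225 + (2.7)(1.115)² = 3.629 kg m².
Solid sphere: I_cm = (2/5)MR² = (2/5)(0.36)(0.16)² = 0.0036864 kg m²; centre at d = 0.295 + 0.135 + 0.135 + 0.55 + 0.55 + 0.16 = 1.825 m, so I = I_cm + Md² gives I = 0.0036864 + (0.36)(1.825)² = 1.2027 kg m².
Total I = 0.019436 + 1.0122 + 3.629 + 1.2027 = 5.8633 kg m².

5.86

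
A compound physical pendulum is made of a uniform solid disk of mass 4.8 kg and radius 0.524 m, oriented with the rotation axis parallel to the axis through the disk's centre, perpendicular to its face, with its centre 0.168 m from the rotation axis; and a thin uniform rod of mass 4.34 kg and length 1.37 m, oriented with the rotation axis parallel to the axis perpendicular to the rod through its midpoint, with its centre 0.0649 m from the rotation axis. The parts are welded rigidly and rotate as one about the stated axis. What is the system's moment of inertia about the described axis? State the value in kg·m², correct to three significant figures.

Solid disk: I_cm = (1/2)MR² = (1/2)(4.8)(0.524)² = 0.65898 kg·m²; centre at d = 0.168 m, so I = I_cm + Md² gives I = 0.65898 + (4.8)(0.168)² = 0.79446 kg·m².
Thin rod: I_cm = (1/12)ML² = (1/12)(4.34)(1.37)² = 0.67881 kg·m²; centre at d = 0.0649 m, so I = I_cm + Md² gives I = 0.67881 + (4.34)(0.0649)² = 0.69709 kg·m².
Total I = 0.79446 + 0.69709 = 1.4915 kg·m².

1.49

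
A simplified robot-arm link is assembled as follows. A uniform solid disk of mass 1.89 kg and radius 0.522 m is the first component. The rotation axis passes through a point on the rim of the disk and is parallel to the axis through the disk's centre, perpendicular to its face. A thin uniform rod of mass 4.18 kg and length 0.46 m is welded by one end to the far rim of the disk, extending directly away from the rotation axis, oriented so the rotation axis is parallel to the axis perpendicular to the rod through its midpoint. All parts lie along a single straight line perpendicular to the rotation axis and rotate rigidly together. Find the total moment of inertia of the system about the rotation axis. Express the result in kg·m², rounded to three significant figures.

7.63

Solid disk: I_cm = (1/2)MR² = (1/2)(1.89)(0.522)² = 0.2575 kg·m²; centre at d = 0.522 m, so I = I_cm + Md² gives I = 0.2575 + (1.89)(0.522)² = 0.77249 kg·m².
Thin rod: I_cm = (1/12)ML² = (1/12)(4.18)(0.46)² = 0.073707 kg·m²; centre at d = 0.522 + 0.522 + 0.23 = 1.274 m, so I = I_cm + Md² gives I = 0.073707 + (4.18)(1.274)² = 6.8582 kg·m².
Total I = 0.77249 + 6.8582 = 7.6307 kg·m².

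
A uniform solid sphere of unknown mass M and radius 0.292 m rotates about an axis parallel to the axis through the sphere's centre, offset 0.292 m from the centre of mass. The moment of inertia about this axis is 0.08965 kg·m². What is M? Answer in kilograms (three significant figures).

I = I_cm + Md² = (2/5)MR² + Md² = M·[0.4·(0.292)² + (0.292)²] = M·0.11937.
So M = 0.08965 / 0.11937 = 0.75103 kg.

0.751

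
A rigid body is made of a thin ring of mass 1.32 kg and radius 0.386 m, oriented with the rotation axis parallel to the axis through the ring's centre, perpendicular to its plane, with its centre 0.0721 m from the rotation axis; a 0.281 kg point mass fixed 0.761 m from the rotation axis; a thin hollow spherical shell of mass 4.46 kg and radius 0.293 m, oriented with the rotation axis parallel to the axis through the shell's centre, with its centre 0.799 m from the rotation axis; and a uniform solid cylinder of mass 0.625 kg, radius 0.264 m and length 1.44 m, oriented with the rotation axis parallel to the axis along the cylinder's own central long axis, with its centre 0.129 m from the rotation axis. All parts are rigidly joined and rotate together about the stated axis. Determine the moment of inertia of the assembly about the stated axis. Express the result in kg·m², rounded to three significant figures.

Thin ring: I_cm = MR² = (1.32)(0.386)² = 0.19667 kg·m²; centre at d = 0.0721 m, so the parallel axis theorem gives I = 0.19667 + (1.32)(0.0721)² = 0.20354 kg·m².
Point mass: I_cm = 0; centre at d = 0.761 m, so the parallel axis theorem gives I = 0 + (0.281)(0.761)² = 0.16273 kg·m².
Spherical shell: I_cm = (2/3)MR² = (2/3)(4.46)(0.293)² = 0.25526 kg·m²; centre at d = 0.799 m, so the parallel axis theorem gives I = 0.25526 + (4.46)(0.799)² = 3.1025 kg·m².
Solid cylinder: I_cm = (1/2)MR² = (1/2)(0.625)(0.264)² = 0.02178 kg·m²; centre at d = 0.129 m, so the parallel axis theorem gives I = 0.02178 + (0.625)(0.129)² = 0.032181 kg·m².
Total I = 0.20354 + 0.16273 + 3.1025 + 0.032181 = 3.501 kg·m².

3.50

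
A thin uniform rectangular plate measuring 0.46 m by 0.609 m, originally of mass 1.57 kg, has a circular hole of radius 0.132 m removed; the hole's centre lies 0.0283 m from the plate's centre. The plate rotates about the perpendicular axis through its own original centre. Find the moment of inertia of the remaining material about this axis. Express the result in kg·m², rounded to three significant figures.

0.0733

Unpierced body about its centre: I₀ = (1/12)M(a²+b²) = (1/12)(1.57)[(0.46)² + (0.609)²] = 0.076208 kg·m².
The removed disk has mass m = M·πr²/(ab) = (1.57)·π(0.132)²/(0.46·0.609) = 0.30678 kg (same uniform areal density).
Its moment of inertia about the rotation axis (parallel-axis theorem): I_hole = (1/2)mr² + md² = (1/2)(0.30678)(0.132)² + (0.30678)(0.0283)² = 0.0029183 kg·m².
Treating the hole as negative mass, I = I₀ − I_hole = 0.076208 − 0.0029183 = 0.07329 kg·m².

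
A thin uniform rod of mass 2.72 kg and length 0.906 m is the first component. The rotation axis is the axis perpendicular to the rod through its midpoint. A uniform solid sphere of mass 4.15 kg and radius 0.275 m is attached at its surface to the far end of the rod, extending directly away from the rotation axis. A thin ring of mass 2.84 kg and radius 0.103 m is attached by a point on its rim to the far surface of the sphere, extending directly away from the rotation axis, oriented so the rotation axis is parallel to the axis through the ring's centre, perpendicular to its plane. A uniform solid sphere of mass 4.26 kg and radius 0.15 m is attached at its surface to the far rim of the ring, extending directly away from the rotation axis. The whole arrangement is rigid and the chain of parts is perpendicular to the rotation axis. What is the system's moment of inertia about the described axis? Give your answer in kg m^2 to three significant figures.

13.9

Thin rod: I_cm = (1/12)ML² = (1/12)(2.72)(0.906)² = 0.18606 kg m^2; axis through the centre, so I = 0.18606 kg m^2.
Solid sphere: I_cm = (2/5)MR² = (2/5)(4.15)(0.275)² = 0.12554 kg m^2; centre at d = 0.453 + 0.275 = 0.728 m, so I = I_cm + Md² gives I = 0.12554 + (4.15)(0.728)² = 2.325 kg m^2.
Thin ring: I_cm = MR² = (2.84)(0.103)² = 0.03013 kg m^2; centre at d = 0.453 + 0.275 + 0.275 + 0.103 = 1.106 m, so I = I_cm + Md² gives I = 0.03013 + (2.84)(1.106)² = 3.5041 kg m^2.
Solid sphere: I_cm = (2/5)MR² = (2/5)(4.26)(0.15)² = 0.03834 kg m^2; centre at d = 0.453 + 0.275 + 0.275 + 0.103 + 0.103 + 0.15 = 1.359 m, so I = I_cm + Md² gives I = 0.03834 + (4.26)(1.359)² = 7.9061 kg m^2.
Total I = 0.18606 + 2.325 + 3.5041 + 7.9061 = 13.921 kg m^2.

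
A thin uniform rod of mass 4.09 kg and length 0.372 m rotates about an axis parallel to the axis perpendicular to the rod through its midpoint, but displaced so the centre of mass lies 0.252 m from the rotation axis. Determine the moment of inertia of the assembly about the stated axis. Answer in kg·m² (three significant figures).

0.307

I_cm = (1/12)ML² = (1/12)(4.09)(0.372)² = 0.047166 kg·m²; centre at d = 0.252 m, so I = I_cm + Md² gives I = 0.047166 + (4.09)(0.252)² = 0.3069 kg·m².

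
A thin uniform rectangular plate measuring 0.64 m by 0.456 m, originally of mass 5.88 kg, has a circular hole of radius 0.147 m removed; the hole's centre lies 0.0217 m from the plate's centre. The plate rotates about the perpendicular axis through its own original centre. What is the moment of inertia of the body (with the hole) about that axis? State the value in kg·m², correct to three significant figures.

Unpierced body about its centre: I₀ = (1/12)M(a²+b²) = (1/12)(5.88)[(0.64)² + (0.456)²] = 0.30259 kg·m².
The removed disk has mass m = M·πr²/(ab) = (5.88)·π(0.147)²/(0.64·0.456) = 1.3678 kg (same uniform areal density).
Its moment of inertia about the rotation axis (parallel-axis theorem): I_hole = (1/2)mr² + md² = (1/2)(1.3678)(0.147)² + (1.3678)(0.0217)² = 0.015422 kg·m².
Treating the hole as negative mass, I = I₀ − I_hole = 0.30259 − 0.015422 = 0.28717 kg·m².

0.287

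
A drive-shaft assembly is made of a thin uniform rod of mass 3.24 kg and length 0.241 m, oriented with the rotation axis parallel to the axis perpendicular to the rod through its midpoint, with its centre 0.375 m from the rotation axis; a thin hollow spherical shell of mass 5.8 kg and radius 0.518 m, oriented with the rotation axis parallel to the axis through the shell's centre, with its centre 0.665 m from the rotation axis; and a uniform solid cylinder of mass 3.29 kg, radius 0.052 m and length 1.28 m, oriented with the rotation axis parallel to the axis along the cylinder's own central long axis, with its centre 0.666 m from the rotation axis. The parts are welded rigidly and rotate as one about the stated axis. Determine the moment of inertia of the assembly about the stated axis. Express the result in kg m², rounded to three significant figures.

Thin rod: I_cm = (1/12)ML² = (1/12)(3.24)(0.241)² = 0.015682 kg m²; centre at d = 0.375 m, so the parallel axis theorem gives I = 0.015682 + (3.24)(0.375)² = 0.47131 kg m².
Spherical shell: I_cm = (2/3)MR² = (2/3)(5.8)(0.518)² = 1.0375 kg m²; centre at d = 0.665 m, so the parallel axis theorem gives I = 1.0375 + (5.8)(0.665)² = 3.6024 kg m².
Solid cylinder: I_cm = (1/2)MR² = (1/2)(3.29)(0.052)² = 0.0044481 kg m²; centre at d = 0.666 m, so the parallel axis theorem gives I = 0.0044481 + (3.29)(0.666)² = 1.4637 kg m².
Total I = 0.47131 + 3.6024 + 1.4637 = 5.5375 kg m².

5.54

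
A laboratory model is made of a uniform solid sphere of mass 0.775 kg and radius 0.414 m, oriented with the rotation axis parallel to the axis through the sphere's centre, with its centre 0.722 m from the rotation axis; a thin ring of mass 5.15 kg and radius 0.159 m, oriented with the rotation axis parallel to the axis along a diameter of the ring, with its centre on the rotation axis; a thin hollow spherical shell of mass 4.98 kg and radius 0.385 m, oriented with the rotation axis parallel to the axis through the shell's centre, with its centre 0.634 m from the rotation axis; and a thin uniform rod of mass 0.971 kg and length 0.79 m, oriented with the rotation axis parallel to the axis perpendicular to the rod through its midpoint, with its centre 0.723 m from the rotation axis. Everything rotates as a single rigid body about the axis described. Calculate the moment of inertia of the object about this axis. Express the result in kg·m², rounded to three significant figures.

3.57

Solid sphere: I_cm = (2/5)MR² = (2/5)(0.775)(0.414)² = 0.053133 kg·m²; centre at d = 0.722 m, so I = I_cm + Md² gives I = 0.053133 + (0.775)(0.722)² = 0.45713 kg·m².
Thin ring: I_cm = (1/2)MR² = (1/2)(5.15)(0.159)² = 0.065099 kg·m²; axis through the centre, so I = 0.065099 kg·m².
Spherical shell: I_cm = (2/3)MR² = (2/3)(4.98)(0.385)² = 0.49211 kg·m²; centre at d = 0.634 m, so I = I_cm + Md² gives I = 0.49211 + (4.98)(0.634)² = 2.4938 kg·m².
Thin rod: I_cm = (1/12)ML² = (1/12)(0.971)(0.79)² = 0.0505 kg·m²; centre at d = 0.723 m, so I = I_cm + Md² gives I = 0.0505 + (0.971)(0.723)² = 0.55807 kg·m².
Total I = 0.45713 + 0.065099 + 2.4938 + 0.55807 = 3.5741 kg·m².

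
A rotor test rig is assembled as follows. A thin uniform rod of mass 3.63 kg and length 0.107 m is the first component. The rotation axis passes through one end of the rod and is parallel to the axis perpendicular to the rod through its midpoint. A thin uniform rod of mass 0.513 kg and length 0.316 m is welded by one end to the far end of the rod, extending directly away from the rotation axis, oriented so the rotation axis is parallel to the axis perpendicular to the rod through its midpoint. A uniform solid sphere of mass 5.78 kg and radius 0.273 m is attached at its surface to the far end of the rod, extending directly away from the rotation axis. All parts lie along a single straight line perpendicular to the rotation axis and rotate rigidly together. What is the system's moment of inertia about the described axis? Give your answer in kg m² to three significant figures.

3.03

Thin rod: I_cm = (1/12)ML² = (1/12)(3.63)(0.107)² = 0.0034633 kg m²; centre at d = 0.0535 m, so the parallel axis theorem gives I = 0.0034633 + (3.63)(0.0535)² = 0.013853 kg m².
Thin rod: I_cm = (1/12)ML² = (1/12)(0.513)(0.316)² = 0.0042688 kg m²; centre at d = 0.0535 + 0.0535 + 0.158 = 0.265 m, so the parallel axis theorem gives I = 0.0042688 + (0.513)(0.265)² = 0.040294 kg m².
Solid sphere: I_cm = (2/5)MR² = (2/5)(5.78)(0.273)² = 0.17231 kg m²; centre at d = 0.0535 + 0.0535 + 0.158 + 0.158 + 0.273 = 0.696 m, so the parallel axis theorem gives I = 0.17231 + (5.78)(0.696)² = 2.9722 kg m².
Total I = 0.013853 + 0.040294 + 2.9722 = 3.0264 kg m².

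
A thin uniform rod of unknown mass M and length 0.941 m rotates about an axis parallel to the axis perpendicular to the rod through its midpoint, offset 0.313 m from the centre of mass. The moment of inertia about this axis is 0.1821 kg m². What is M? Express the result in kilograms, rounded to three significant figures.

1.06

I = I_cm + Md² = (1/12)ML² + Md² = M·[0.0833333·(0.941)² + (0.313)²] = M·0.17176.
So M = 0.1821 / 0.17176 = 1.0602 kg.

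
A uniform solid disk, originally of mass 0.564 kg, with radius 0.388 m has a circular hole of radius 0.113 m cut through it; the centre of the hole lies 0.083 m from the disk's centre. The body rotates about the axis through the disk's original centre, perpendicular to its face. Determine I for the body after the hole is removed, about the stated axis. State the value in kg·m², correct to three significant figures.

Unpierced body about its centre: I₀ = (1/2)MR² = (1/2)(0.564)(0.388)² = 0.042453 kg·m².
The removed disk has mass m = M·(r/R)² = (0.564)(0.113/0.388)² = 0.047838 kg (same uniform areal density).
Its moment of inertia about the rotation axis (parallel-axis theorem): I_hole = (1/2)mr² + md² = (1/2)(0.047838)(0.113)² + (0.047838)(0.083)² = 0.00063498 kg·m².
Treating the hole as negative mass, I = I₀ − I_hole = 0.042453 − 0.00063498 = 0.041818 kg·m².

0.0418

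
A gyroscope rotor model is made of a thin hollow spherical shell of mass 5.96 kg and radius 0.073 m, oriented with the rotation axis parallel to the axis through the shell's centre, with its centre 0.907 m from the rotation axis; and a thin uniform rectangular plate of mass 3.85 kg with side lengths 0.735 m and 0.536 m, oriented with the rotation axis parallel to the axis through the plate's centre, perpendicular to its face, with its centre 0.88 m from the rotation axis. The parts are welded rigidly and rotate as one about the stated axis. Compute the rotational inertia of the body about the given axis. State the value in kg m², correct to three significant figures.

Spherical shell: I_cm = (2/3)MR² = (2/3)(5.96)(0.073)² = 0.021174 kg m²; centre at d = 0.907 m, so the parallel axis theorem gives I = 0.021174 + (5.96)(0.907)² = 4.9242 kg m².
Rectangular plate: I_cm = (1/12)M(a²+b²) = (1/12)(3.85)[(0.735)² + (0.536)²] = 0.2655 kg m²; centre at d = 0.88 m, so the parallel axis theorem gives I = 0.2655 + (3.85)(0.88)² = 3.2469 kg m².
Total I = 4.9242 + 3.2469 = 8.1711 kg m².

8.17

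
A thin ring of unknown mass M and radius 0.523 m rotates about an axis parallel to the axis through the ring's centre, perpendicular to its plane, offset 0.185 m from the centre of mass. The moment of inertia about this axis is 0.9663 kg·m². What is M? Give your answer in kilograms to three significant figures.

I = I_cm + Md² = MR² + Md² = M·[1·(0.523)² + (0.185)²] = M·0.30775.
So M = 0.9663 / 0.30775 = 3.1398 kg.

3.14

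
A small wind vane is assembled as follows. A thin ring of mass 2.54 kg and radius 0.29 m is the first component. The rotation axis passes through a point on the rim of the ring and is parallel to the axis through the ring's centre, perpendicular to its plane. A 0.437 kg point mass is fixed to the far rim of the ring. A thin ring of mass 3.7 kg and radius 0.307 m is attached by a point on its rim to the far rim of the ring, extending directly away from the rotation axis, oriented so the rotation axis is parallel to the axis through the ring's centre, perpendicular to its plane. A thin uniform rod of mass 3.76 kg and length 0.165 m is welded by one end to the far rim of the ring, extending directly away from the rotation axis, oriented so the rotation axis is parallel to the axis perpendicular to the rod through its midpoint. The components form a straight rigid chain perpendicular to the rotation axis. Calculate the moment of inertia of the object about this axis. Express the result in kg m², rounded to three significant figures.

9.97

Thin ring: I_cm = MR² = (2.54)(0.29)² = 0.21361 kg m²; centre at d = 0.29 m, so the parallel axis theorem gives I = 0.21361 + (2.54)(0.29)² = 0.42723 kg m².
Point mass: I_cm = 0; centre at d = 0.29 + 0.29 = 0.58 m, so the parallel axis theorem gives I = 0 + (0.437)(0.58)² = 0.14701 kg m².
Thin ring: I_cm = MR² = (3.7)(0.307)² = 0.34872 kg m²; centre at d = 0.29 + 0.29 + 0.307 = 0.887 m, so the parallel axis theorem gives I = 0.34872 + (3.7)(0.887)² = 3.2598 kg m².
Thin rod: I_cm = (1/12)ML² = (1/12)(3.76)(0.165)² = 0.0085305 kg m²; centre at d = 0.29 + 0.29 + 0.307 + 0.307 + 0.0825 = 1.2765 m, so the parallel axis theorem gives I = 0.0085305 + (3.76)(1.2765)² = 6.1353 kg m².
Total I = 0.42723 + 0.14701 + 3.2598 + 6.1353 = 9.9693 kg m².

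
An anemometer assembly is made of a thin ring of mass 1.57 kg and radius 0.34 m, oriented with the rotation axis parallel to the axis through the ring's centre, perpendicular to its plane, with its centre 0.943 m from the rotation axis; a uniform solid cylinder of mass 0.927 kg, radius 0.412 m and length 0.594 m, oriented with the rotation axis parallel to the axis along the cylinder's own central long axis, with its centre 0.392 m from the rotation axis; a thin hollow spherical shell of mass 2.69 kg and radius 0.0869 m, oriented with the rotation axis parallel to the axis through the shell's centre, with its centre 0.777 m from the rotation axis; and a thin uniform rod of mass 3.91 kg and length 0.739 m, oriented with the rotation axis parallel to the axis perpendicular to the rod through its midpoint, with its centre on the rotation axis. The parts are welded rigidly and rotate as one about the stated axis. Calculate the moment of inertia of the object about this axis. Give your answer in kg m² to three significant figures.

3.61

Thin ring: I_cm = MR² = (1.57)(0.34)² = 0.18149 kg m²; centre at d = 0.943 m, so I = I_cm + Md² gives I = 0.18149 + (1.57)(0.943)² = 1.5776 kg m².
Solid cylinder: I_cm = (1/2)MR² = (1/2)(0.927)(0.412)² = 0.078676 kg m²; centre at d = 0.392 m, so I = I_cm + Md² gives I = 0.078676 + (0.927)(0.392)² = 0.22112 kg m².
Spherical shell: I_cm = (2/3)MR² = (2/3)(2.69)(0.0869)² = 0.013543 kg m²; centre at d = 0.777 m, so I = I_cm + Md² gives I = 0.013543 + (2.69)(0.777)² = 1.6376 kg m².
Thin rod: I_cm = (1/12)ML² = (1/12)(3.91)(0.739)² = 0.17794 kg m²; axis through the centre, so I = 0.17794 kg m².
Total I = 1.5776 + 0.22112 + 1.6376 + 0.17794 = 3.6143 kg m².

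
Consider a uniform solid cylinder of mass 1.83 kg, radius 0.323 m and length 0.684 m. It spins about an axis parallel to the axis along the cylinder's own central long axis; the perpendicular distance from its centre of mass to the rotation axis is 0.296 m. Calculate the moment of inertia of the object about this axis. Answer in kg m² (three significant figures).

I_cm = (1/2)MR² = (1/2)(1.83)(0.323)² = 0.095461 kg m²; centre at d = 0.296 m, so I = I_cm + Md² gives I = 0.095461 + (1.83)(0.296)² = 0.2558 kg m².

0.256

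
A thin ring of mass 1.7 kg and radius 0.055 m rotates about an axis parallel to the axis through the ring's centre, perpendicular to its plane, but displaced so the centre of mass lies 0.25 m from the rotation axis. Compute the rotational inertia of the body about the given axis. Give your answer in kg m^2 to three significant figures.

0.111

I_cm = MR² = (1.7)(0.055)² = 0.0051425 kg m^2; centre at d = 0.25 m, so the parallel axis theorem gives I = 0.0051425 + (1.7)(0.25)² = 0.11139 kg m^2.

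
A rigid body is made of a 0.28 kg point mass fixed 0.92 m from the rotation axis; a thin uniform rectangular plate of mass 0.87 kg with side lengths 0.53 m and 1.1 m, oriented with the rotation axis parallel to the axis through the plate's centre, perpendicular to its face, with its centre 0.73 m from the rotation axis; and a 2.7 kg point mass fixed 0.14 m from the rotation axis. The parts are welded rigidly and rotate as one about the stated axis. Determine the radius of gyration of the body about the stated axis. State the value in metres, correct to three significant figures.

Point mass: I_cm = 0; centre at d = 0.92 m, so the parallel axis theorem gives I = 0 + (0.28)(0.92)² = 0.23699 kg·m².
Rectangular plate: I_cm = (1/12)M(a²+b²) = (1/12)(0.87)[(0.53)² + (1.1)²] = 0.10809 kg·m²; centre at d = 0.73 m, so the parallel axis theorem gives I = 0.10809 + (0.87)(0.73)² = 0.57171 kg·m².
Point mass: I_cm = 0; centre at d = 0.14 m, so the parallel axis theorem gives I = 0 + (2.7)(0.14)² = 0.05292 kg·m².
Total I = 0.86163 kg·m²; total mass M = 3.85 kg.
k = √(I/M) = √(0.86163/3.85) = 0.47307 m.

0.473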